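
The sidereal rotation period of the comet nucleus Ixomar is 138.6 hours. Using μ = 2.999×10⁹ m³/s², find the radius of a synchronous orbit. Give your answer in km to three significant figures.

T = 138.6 hours = 4.990×10⁵ s.
A synchronous orbit has period T, so by Kepler's third law a = (μT²/4π²)^(1/3).
μT²/4π² = 2.999×10⁹ × (4.990×10⁵)² / 39.48 = 1.891×10¹⁹ m³.
a = 2.664×10⁶ m = 2664.3 km.

r_sync ≈ 2660 km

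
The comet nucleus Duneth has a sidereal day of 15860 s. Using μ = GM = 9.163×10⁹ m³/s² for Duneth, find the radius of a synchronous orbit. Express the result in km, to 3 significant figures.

A synchronous orbit has period T, so by Kepler's third law a = (μT²/4π²)^(1/3).
μT²/4π² = 9.163×10⁹ × (1.586×10⁴)² / 39.48 = 5.838×10¹⁶ m³.
a = 3.879×10⁵ m = 387.94 km.

r_sync ≈ 388 km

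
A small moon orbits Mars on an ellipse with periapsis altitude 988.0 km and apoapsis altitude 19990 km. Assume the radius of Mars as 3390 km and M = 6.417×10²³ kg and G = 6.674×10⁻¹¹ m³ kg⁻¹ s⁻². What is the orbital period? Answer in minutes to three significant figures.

T ≈ 827 minutes

μ = GM = 6.674×10⁻¹¹ × 6.417×10²³ = 4.283×10¹³ m³/s².
r_p = 3390 + 988.0 = 4378.0 km = 4.3780×10⁶ m.
r_a = 3390 + 19990 = 23380 km = 2.3380×10⁷ m.
Semi-major axis a = (r_p + r_a)/2 = (4378.0 + 23380)/2 = 13879 km = 1.388×10⁷ m.
By Kepler's third law T = 2π√(a³/μ) = 2π × 7.901×10³ = 4.964×10⁴ s.
= 827.4 minutes.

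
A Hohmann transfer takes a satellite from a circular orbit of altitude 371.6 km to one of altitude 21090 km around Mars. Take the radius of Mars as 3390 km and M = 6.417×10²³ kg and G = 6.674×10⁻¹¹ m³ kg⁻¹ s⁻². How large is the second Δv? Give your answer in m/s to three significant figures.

μ = GM = 6.674×10⁻¹¹ × 6.417×10²³ = 4.283×10¹³ m³/s².
r₁ = 3390 + 371.6 = 3761.6 km = 3.7616×10⁶ m.
r₂ = 3390 + 21090 = 24480 km = 2.4480×10⁷ m.
Transfer ellipse a_t = (r₁ + r₂)/2 = 1.412×10⁷ m.
At r₁: circular v_c1 = √(μ/r₁) = 3374 m/s; transfer-periapsis v_p = √[μ(2/r₁ − 1/a_t)] = 4443 m/s.
At r₂: circular v_c2 = √(μ/r₂) = 1323 m/s; transfer-apoapsis v_a = √[μ(2/r₂ − 1/a_t)] = 682.7 m/s.
Δv₂ = v_c2 − v_a = 640.0 m/s.

Δv ≈ 640 m/s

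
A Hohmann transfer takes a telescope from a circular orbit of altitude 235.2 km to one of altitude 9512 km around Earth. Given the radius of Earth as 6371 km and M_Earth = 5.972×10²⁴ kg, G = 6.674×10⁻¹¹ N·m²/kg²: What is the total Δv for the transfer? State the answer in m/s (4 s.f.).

μ = GM = 6.674×10⁻¹¹ × 5.972×10²⁴ = 3.986×10¹⁴ m³/s².
r₁ = 6371 + 235.2 = 6606.2 km = 6.6062×10⁶ m.
r₂ = 6371 + 9512 = 15883 km = 1.5883×10⁷ m.
Transfer ellipse a_t = (r₁ + r₂)/2 = 1.124×10⁷ m.
At r₁: circular v_c1 = √(μ/r₁) = 7767 m/s; transfer-perigee v_p = √[μ(2/r₁ − 1/a_t)] = 9231 m/s.
Δv₁ = v_p − v_c1 = 1464 m/s.
At r₂: circular v_c2 = √(μ/r₂) = 5009 m/s; transfer-apogee v_a = √[μ(2/r₂ − 1/a_t)] = 3840 m/s.
Δv₂ = v_c2 − v_a = 1170 m/s.
Total Δv = Δv₁ + Δv₂ = 2634 m/s.

Δv_total ≈ 2634 m/s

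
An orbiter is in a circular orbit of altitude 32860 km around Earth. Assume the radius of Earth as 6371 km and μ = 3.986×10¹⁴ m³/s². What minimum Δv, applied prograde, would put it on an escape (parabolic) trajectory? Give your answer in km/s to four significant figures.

Δv ≈ 1.320 km/s

r = 6371 + 32860 = 39231 km = 3.9231×10⁷ m.
Circular speed v_c = √(μ/r) = 3188 m/s.
Escape speed v_esc = √(2μ/r) = √2 × v_c = 4508 m/s.
Δv = v_esc − v_c = 1320 m/s = 1.320 km/s.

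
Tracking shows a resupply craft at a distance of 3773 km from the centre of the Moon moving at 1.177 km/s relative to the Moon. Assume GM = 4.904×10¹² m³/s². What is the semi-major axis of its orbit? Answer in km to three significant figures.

a ≈ 4040 km

r = 3.773×10⁶ m.
Specific orbital energy ε = v²/2 − μ/r = (1177)²/2 − 4.904×10¹²/3.773×10⁶ = -6.071×10⁵ J/kg.
Since ε = −μ/(2a), a = −μ/(2ε) = 4.039×10⁶ m = 4038.9 km.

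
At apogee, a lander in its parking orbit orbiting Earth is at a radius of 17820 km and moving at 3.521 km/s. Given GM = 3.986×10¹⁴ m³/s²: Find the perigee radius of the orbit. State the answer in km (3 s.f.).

r_a = 1.782×10⁷ m.
Specific energy ε = v²/2 − μ/r = -1.617×10⁷ J/kg, so a = −μ/(2ε) = 1.233×10⁷ m.
The apsides satisfy r_p + r_a = 2a, so the perigee radius is 2a − r_a = 6.831×10⁶ m = 6831.5 km.

perigee radius ≈ 6830 km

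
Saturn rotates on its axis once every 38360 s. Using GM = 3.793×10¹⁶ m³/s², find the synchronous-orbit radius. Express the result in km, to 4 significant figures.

r_sync ≈ 1.122×10⁵ km

A synchronous orbit has period T, so by Kepler's third law a = (μT²/4π²)^(1/3).
μT²/4π² = 3.793×10¹⁶ × (3.836×10⁴)² / 39.48 = 1.414×10²⁴ m³.
a = 1.122×10⁸ m = 1.1223×10⁵ km.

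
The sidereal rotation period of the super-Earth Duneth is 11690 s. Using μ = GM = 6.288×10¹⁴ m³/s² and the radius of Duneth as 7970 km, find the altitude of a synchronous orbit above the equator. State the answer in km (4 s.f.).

h_sync ≈ 4990 km

A synchronous orbit has period T, so by Kepler's third law a = (μT²/4π²)^(1/3).
μT²/4π² = 6.288×10¹⁴ × (1.169×10⁴)² / 39.48 = 2.177×10²¹ m³.
a = 1.296×10⁷ m = 12960 km.
Altitude h = a − R = 12960 − 7970 = 4989.7 km.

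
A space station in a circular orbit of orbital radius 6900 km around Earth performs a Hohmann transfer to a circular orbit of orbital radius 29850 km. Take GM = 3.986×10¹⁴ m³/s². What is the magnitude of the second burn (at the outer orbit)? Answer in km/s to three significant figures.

Δv ≈ 1.41 km/s

r₁ = 6900 km = 6.900×10⁶ m.
r₂ = 29850 km = 2.985×10⁷ m.
Transfer ellipse a_t = (r₁ + r₂)/2 = 1.838×10⁷ m.
At r₁: circular v_c1 = √(μ/r₁) = 7601 m/s; transfer-perigee v_p = √[μ(2/r₁ − 1/a_t)] = 9687 m/s.
At r₂: circular v_c2 = √(μ/r₂) = 3654 m/s; transfer-apogee v_a = √[μ(2/r₂ − 1/a_t)] = 2239 m/s.
Δv₂ = v_c2 − v_a = 1415 m/s.
= 1.415 km/s.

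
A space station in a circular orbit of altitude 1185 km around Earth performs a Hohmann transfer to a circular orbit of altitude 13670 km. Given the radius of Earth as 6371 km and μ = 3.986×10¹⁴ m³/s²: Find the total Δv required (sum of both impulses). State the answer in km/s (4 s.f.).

Δv_total ≈ 2.650 km/s

r₁ = 6371 + 1185 = 7556.0 km = 7.5560×10⁶ m.
r₂ = 6371 + 13670 = 20041 km = 2.0041×10⁷ m.
Transfer ellipse a_t = (r₁ + r₂)/2 = 1.380×10⁷ m.
At r₁: circular v_c1 = √(μ/r₁) = 7263 m/s; transfer-perigee v_p = √[μ(2/r₁ − 1/a_t)] = 8753 m/s.
Δv₁ = v_p − v_c1 = 1490 m/s.
At r₂: circular v_c2 = √(μ/r₂) = 4460 m/s; transfer-apogee v_a = √[μ(2/r₂ − 1/a_t)] = 3300 m/s.
Δv₂ = v_c2 − v_a = 1160 m/s.
Total Δv = Δv₁ + Δv₂ = 2650 m/s = 2.650 km/s.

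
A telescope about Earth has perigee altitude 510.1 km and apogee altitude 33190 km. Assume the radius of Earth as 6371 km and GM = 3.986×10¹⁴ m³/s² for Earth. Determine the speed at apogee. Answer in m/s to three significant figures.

r_p = 6371 + 510.1 = 6881.1 km = 6.8811×10⁶ m.
r_a = 6371 + 33190 = 39561 km = 3.9561×10⁷ m.
Semi-major axis a = (r_p + r_a)/2 = 23221 km = 2.322×10⁷ m.
Vis-viva: v² = μ(2/r − 1/a) = 3.986×10¹⁴ × (5.055×10⁻⁸ − 4.306×10⁻⁸) = 2.986×10⁶ m²/s².
v = 1728 m/s.

v ≈ 1730 m/s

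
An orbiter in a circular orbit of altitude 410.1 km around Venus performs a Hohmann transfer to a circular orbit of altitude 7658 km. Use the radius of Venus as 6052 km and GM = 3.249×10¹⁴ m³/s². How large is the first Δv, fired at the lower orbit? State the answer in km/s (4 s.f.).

r₁ = 6052 + 410.1 = 6462.1 km = 6.4621×10⁶ m.
r₂ = 6052 + 7658 = 13710 km = 1.3710×10⁷ m.
Transfer ellipse a_t = (r₁ + r₂)/2 = 1.009×10⁷ m.
At r₁: circular v_c1 = √(μ/r₁) = 7091 m/s; transfer-periapsis v_p = √[μ(2/r₁ − 1/a_t)] = 8267 m/s.
Δv₁ = v_p − v_c1 = 1176 m/s.
= 1.176 km/s.

Δv ≈ 1.176 km/s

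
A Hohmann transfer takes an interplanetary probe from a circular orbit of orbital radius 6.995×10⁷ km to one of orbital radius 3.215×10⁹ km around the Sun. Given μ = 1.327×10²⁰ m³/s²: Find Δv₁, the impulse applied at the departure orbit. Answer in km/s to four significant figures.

Δv ≈ 17.38 km/s

r₁ = 6.995×10⁷ km = 6.995×10¹⁰ m.
r₂ = 3.215×10⁹ km = 3.215×10¹² m.
Transfer ellipse a_t = (r₁ + r₂)/2 = 1.642×10¹² m.
At r₁: circular v_c1 = √(μ/r₁) = 43560 m/s; transfer-perihelion v_p = √[μ(2/r₁ − 1/a_t)] = 60940 m/s.
Δv₁ = v_p − v_c1 = 17380 m/s.
= 17.38 km/s.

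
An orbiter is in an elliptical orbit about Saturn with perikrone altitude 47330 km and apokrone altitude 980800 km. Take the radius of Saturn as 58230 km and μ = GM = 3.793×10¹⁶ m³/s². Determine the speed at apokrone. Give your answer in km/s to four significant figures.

v ≈ 2.595 km/s

r_p = 58230 + 47330 = 105560 km = 1.0556×10⁸ m.
r_a = 58230 + 980800 = 1039000 km = 1.0390×10⁹ m.
Semi-major axis a = (r_p + r_a)/2 = 5.7230×10⁵ km = 5.723×10⁸ m.
Vis-viva: v² = μ(2/r − 1/a) = 3.793×10¹⁶ × (1.925×10⁻⁹ − 1.747×10⁻⁹) = 6.733×10⁶ m²/s².
v = 2595 m/s = 2.595 km/s.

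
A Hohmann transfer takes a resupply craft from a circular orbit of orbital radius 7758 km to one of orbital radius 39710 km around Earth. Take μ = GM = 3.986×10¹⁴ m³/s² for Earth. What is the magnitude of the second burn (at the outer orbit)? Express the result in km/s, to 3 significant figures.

r₁ = 7758 km = 7.758×10⁶ m.
r₂ = 39710 km = 3.971×10⁷ m.
Transfer ellipse a_t = (r₁ + r₂)/2 = 2.373×10⁷ m.
At r₁: circular v_c1 = √(μ/r₁) = 7168 m/s; transfer-perigee v_p = √[μ(2/r₁ − 1/a_t)] = 9272 m/s.
At r₂: circular v_c2 = √(μ/r₂) = 3168 m/s; transfer-apogee v_a = √[μ(2/r₂ − 1/a_t)] = 1811 m/s.
Δv₂ = v_c2 − v_a = 1357 m/s.
= 1.357 km/s.

Δv ≈ 1.36 km/s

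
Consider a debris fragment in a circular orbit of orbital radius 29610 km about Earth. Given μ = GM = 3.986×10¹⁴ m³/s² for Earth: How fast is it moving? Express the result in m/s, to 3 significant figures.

v ≈ 3670 m/s

r = 29610 km = 2.961×10⁷ m.
For a circular orbit v = √(μ/r) = √(3.986×10¹⁴ / 2.961×10⁷) = √(1.346×10⁷) = 3669 m/s.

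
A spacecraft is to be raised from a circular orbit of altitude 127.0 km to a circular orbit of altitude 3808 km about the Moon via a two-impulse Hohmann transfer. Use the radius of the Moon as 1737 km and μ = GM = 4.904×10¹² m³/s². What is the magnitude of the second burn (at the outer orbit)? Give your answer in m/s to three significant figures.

Δv ≈ 273 m/s

r₁ = 1737 + 127.0 = 1864.0 km = 1.8640×10⁶ m.
r₂ = 1737 + 3808 = 5545.0 km = 5.5450×10⁶ m.
Transfer ellipse a_t = (r₁ + r₂)/2 = 3.704×10⁶ m.
At r₁: circular v_c1 = √(μ/r₁) = 1622 m/s; transfer-perilune v_p = √[μ(2/r₁ − 1/a_t)] = 1984 m/s.
At r₂: circular v_c2 = √(μ/r₂) = 940.4 m/s; transfer-apolune v_a = √[μ(2/r₂ − 1/a_t)] = 667.1 m/s.
Δv₂ = v_c2 − v_a = 273.3 m/s.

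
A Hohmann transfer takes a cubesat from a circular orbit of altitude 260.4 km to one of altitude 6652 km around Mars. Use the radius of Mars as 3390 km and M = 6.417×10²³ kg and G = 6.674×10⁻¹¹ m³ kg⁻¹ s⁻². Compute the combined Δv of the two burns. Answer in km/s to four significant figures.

μ = GM = 6.674×10⁻¹¹ × 6.417×10²³ = 4.283×10¹³ m³/s².
r₁ = 3390 + 260.4 = 3650.4 km = 3.6504×10⁶ m.
r₂ = 3390 + 6652 = 10042 km = 1.0042×10⁷ m.
Transfer ellipse a_t = (r₁ + r₂)/2 = 6.846×10⁶ m.
At r₁: circular v_c1 = √(μ/r₁) = 3425 m/s; transfer-periapsis v_p = √[μ(2/r₁ − 1/a_t)] = 4148 m/s.
Δv₁ = v_p − v_c1 = 723.1 m/s.
At r₂: circular v_c2 = √(μ/r₂) = 2065 m/s; transfer-apoapsis v_a = √[μ(2/r₂ − 1/a_t)] = 1508 m/s.
Δv₂ = v_c2 − v_a = 557.2 m/s.
Total Δv = Δv₁ + Δv₂ = 1280 m/s = 1.280 km/s.

Δv_total ≈ 1.280 km/s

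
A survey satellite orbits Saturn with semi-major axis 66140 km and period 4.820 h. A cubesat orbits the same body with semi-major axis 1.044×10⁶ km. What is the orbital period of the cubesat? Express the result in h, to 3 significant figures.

T₂ ≈ 302 h

Kepler's third law: T² ∝ a³, so T₂ = T₁ (a₂/a₁)^(3/2).
a₂/a₁ = 15.78, (a₂/a₁)^(3/2) = 62.71.
T₂ = 4.820 × 62.71 = 302.3 h.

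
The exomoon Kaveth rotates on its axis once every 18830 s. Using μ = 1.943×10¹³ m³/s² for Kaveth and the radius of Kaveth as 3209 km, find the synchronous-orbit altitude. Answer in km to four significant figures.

A synchronous orbit has period T, so by Kepler's third law a = (μT²/4π²)^(1/3).
μT²/4π² = 1.943×10¹³ × (1.883×10⁴)² / 39.48 = 1.745×10²⁰ m³.
a = 5.588×10⁶ m = 5588.2 km.
Altitude h = a − R = 5588.2 − 3209 = 2379.2 km.

h_sync ≈ 2379 km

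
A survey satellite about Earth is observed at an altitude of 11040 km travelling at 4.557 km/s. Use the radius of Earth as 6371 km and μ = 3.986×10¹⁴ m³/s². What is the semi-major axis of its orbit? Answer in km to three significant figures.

r = 6371 + 11040 = 17411 km = 1.741×10⁷ m.
Specific orbital energy ε = v²/2 − μ/r = (4557)²/2 − 3.986×10¹⁴/1.741×10⁷ = -1.251×10⁷ J/kg.
Since ε = −μ/(2a), a = −μ/(2ε) = 1.593×10⁷ m = 15931 km.

a ≈ 15900 km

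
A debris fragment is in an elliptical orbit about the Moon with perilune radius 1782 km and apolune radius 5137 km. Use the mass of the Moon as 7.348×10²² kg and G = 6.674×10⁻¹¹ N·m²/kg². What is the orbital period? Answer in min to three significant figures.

μ = GM = 6.674×10⁻¹¹ × 7.348×10²² = 4.904×10¹² m³/s².
Semi-major axis a = (r_p + r_a)/2 = (1782.0 + 5137.0)/2 = 3459.5 km = 3.460×10⁶ m.
By Kepler's third law T = 2π√(a³/μ) = 2π × 2.906×10³ = 1.826×10⁴ s.
= 304.3 min.

T ≈ 304 min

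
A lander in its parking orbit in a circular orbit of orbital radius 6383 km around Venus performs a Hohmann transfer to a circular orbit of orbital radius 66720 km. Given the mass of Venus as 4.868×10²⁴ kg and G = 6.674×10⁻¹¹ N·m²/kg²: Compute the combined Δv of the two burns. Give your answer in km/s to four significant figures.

μ = GM = 6.674×10⁻¹¹ × 4.868×10²⁴ = 3.249×10¹⁴ m³/s².
r₁ = 6383 km = 6.383×10⁶ m.
r₂ = 66720 km = 6.672×10⁷ m.
Transfer ellipse a_t = (r₁ + r₂)/2 = 3.655×10⁷ m.
At r₁: circular v_c1 = √(μ/r₁) = 7134 m/s; transfer-periapsis v_p = √[μ(2/r₁ − 1/a_t)] = 9639 m/s.
Δv₁ = v_p − v_c1 = 2505 m/s.
At r₂: circular v_c2 = √(μ/r₂) = 2207 m/s; transfer-apoapsis v_a = √[μ(2/r₂ − 1/a_t)] = 922.1 m/s.
Δv₂ = v_c2 − v_a = 1285 m/s.
Total Δv = Δv₁ + Δv₂ = 3789 m/s = 3.789 km/s.

Δv_total ≈ 3.789 km/s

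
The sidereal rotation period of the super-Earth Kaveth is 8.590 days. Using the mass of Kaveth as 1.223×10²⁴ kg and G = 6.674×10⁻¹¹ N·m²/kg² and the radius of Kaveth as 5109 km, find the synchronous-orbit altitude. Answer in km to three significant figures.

μ = GM = 6.674×10⁻¹¹ × 1.223×10²⁴ = 8.162×10¹³ m³/s².
T = 8.590 days = 7.422×10⁵ s.
A synchronous orbit has period T, so by Kepler's third law a = (μT²/4π²)^(1/3).
μT²/4π² = 8.162×10¹³ × (7.422×10⁵)² / 39.48 = 1.139×10²⁴ m³.
a = 1.044×10⁸ m = 1.0443×10⁵ km.
Altitude h = a − R = 1.0443×10⁵ − 5109 = 99320 km.

h_sync ≈ 99300 km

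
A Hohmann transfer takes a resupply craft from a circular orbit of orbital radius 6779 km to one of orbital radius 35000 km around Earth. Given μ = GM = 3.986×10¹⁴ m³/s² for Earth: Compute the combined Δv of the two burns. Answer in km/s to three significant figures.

r₁ = 6779 km = 6.779×10⁶ m.
r₂ = 35000 km = 3.500×10⁷ m.
Transfer ellipse a_t = (r₁ + r₂)/2 = 2.089×10⁷ m.
At r₁: circular v_c1 = √(μ/r₁) = 7668 m/s; transfer-perigee v_p = √[μ(2/r₁ − 1/a_t)] = 9926 m/s.
Δv₁ = v_p − v_c1 = 2258 m/s.
At r₂: circular v_c2 = √(μ/r₂) = 3375 m/s; transfer-apogee v_a = √[μ(2/r₂ − 1/a_t)] = 1922 m/s.
Δv₂ = v_c2 − v_a = 1452 m/s.
Total Δv = Δv₁ + Δv₂ = 3710 m/s = 3.710 km/s.

Δv_total ≈ 3.71 km/s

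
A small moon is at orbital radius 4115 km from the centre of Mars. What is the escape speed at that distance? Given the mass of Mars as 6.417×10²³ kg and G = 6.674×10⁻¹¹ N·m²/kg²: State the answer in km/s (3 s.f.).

v_esc ≈ 4.56 km/s

μ = GM = 6.674×10⁻¹¹ × 6.417×10²³ = 4.283×10¹³ m³/s².
r = 4115 km = 4.115×10⁶ m.
Escape speed v_esc = √(2μ/r) = √(2 × 4.283×10¹³ / 4.115×10⁶) = √(2.082×10⁷) = 4562 m/s.
= 4.562 km/s.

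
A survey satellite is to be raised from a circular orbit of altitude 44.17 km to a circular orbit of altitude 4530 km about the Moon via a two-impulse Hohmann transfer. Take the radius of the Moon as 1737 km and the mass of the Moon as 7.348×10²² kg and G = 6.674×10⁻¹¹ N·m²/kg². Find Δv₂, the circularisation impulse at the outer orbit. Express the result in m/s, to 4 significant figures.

μ = GM = 6.674×10⁻¹¹ × 7.348×10²² = 4.904×10¹² m³/s².
r₁ = 1737 + 44.17 = 1781.2 km = 1.7812×10⁶ m.
r₂ = 1737 + 4530 = 6267.0 km = 6.2670×10⁶ m.
Transfer ellipse a_t = (r₁ + r₂)/2 = 4.024×10⁶ m.
At r₁: circular v_c1 = √(μ/r₁) = 1659 m/s; transfer-perilune v_p = √[μ(2/r₁ − 1/a_t)] = 2071 m/s.
At r₂: circular v_c2 = √(μ/r₂) = 884.6 m/s; transfer-apolune v_a = √[μ(2/r₂ − 1/a_t)] = 588.5 m/s.
Δv₂ = v_c2 − v_a = 296.1 m/s.

Δv ≈ 296.1 m/s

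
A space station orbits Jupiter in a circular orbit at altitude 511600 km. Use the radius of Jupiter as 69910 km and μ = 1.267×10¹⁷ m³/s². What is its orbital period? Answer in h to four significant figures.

r = 69910 + 511600 = 581510 km = 5.8151×10⁸ m.
Kepler's third law: T = 2π√(r³/μ) = 2π√((5.815×10⁸)³ / 1.267×10¹⁷).
r³/μ = 1.552×10⁹ s², so T = 2π × 3.940×10⁴ = 2.475×10⁵ s.
Converting: 2.475×10⁵ s ÷ 3600 = 68.76 h.

T ≈ 68.76 h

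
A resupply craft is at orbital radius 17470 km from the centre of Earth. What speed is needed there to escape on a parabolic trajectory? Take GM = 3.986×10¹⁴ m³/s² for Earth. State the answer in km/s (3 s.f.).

v_esc ≈ 6.76 km/s

r = 17470 km = 1.747×10⁷ m.
Escape speed v_esc = √(2μ/r) = √(2 × 3.986×10¹⁴ / 1.747×10⁷) = √(4.563×10⁷) = 6755 m/s.
= 6.755 km/s.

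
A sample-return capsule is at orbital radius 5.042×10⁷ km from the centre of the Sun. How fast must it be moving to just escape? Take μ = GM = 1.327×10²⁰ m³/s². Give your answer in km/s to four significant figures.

r = 5.042×10⁷ km = 5.042×10¹⁰ m.
Escape speed v_esc = √(2μ/r) = √(2 × 1.327×10²⁰ / 5.042×10¹⁰) = √(5.264×10⁹) = 72550 m/s.
= 72.55 km/s.

v_esc ≈ 72.55 km/s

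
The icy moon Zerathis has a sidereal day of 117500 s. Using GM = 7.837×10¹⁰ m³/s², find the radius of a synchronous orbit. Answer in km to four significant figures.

r_sync ≈ 3015 km

A synchronous orbit has period T, so by Kepler's third law a = (μT²/4π²)^(1/3).
μT²/4π² = 7.837×10¹⁰ × (1.175×10⁵)² / 39.48 = 2.741×10¹⁹ m³.
a = 3.015×10⁶ m = 3015.0 km.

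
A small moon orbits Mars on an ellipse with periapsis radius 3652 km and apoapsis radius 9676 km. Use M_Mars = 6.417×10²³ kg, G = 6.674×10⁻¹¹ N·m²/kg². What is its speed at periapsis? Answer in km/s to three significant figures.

μ = GM = 6.674×10⁻¹¹ × 6.417×10²³ = 4.283×10¹³ m³/s².
Semi-major axis a = (r_p + r_a)/2 = 6664.0 km = 6.664×10⁶ m.
Vis-viva: v² = μ(2/r − 1/a) = 4.283×10¹³ × (5.476×10⁻⁷ − 1.501×10⁻⁷) = 1.703×10⁷ m²/s².
v = 4126 m/s = 4.126 km/s.

v ≈ 4.13 km/s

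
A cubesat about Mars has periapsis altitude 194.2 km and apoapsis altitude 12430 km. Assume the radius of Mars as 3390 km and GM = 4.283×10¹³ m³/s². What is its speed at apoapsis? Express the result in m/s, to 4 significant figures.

r_p = 3390 + 194.2 = 3584.2 km = 3.5842×10⁶ m.
r_a = 3390 + 12430 = 15820 km = 1.5820×10⁷ m.
Semi-major axis a = (r_p + r_a)/2 = 9702.1 km = 9.702×10⁶ m.
Vis-viva: v² = μ(2/r − 1/a) = 4.283×10¹³ × (1.264×10⁻⁷ − 1.031×10⁻⁷) = 1.000×10⁶ m²/s².
v = 1000 m/s.

v ≈ 1000 m/s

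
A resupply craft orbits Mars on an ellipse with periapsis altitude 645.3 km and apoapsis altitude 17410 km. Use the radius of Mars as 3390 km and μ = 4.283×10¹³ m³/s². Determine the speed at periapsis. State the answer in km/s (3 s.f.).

r_p = 3390 + 645.3 = 4035.3 km = 4.0353×10⁶ m.
r_a = 3390 + 17410 = 20800 km = 2.0800×10⁷ m.
Semi-major axis a = (r_p + r_a)/2 = 12418 km = 1.242×10⁷ m.
Vis-viva: v² = μ(2/r − 1/a) = 4.283×10¹³ × (4.956×10⁻⁷ − 8.053×10⁻⁸) = 1.778×10⁷ m²/s².
v = 4216 m/s = 4.216 km/s.

v ≈ 4.22 km/s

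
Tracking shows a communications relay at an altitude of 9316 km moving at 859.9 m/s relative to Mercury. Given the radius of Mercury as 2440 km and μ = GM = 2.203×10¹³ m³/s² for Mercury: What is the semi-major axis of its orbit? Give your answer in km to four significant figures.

a ≈ 7323 km

r = 2440 + 9316 = 11756 km = 1.176×10⁷ m.
Vis-viva rearranged: 1/a = 2/r − v²/μ = 1.701×10⁻⁷ − 3.356×10⁻⁸ = 1.366×10⁻⁷ m⁻¹.
a = 7.323×10⁶ m = 7322.7 km.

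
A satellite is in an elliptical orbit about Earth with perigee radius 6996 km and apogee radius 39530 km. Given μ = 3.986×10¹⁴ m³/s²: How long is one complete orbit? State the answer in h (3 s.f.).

Semi-major axis a = (r_p + r_a)/2 = (6996.0 + 39530)/2 = 23263 km = 2.326×10⁷ m.
By Kepler's third law T = 2π√(a³/μ) = 2π × 5.620×10³ = 3.531×10⁴ s.
= 9.809 h.

T ≈ 9.81 h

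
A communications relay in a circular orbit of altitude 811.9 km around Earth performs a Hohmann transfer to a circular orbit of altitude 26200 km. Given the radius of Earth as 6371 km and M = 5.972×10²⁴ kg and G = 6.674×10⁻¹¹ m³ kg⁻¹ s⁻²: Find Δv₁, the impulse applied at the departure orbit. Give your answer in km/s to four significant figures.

Δv ≈ 2.086 km/s

μ = GM = 6.674×10⁻¹¹ × 5.972×10²⁴ = 3.986×10¹⁴ m³/s².
r₁ = 6371 + 811.9 = 7182.9 km = 7.1829×10⁶ m.
r₂ = 6371 + 26200 = 32571 km = 3.2571×10⁷ m.
Transfer ellipse a_t = (r₁ + r₂)/2 = 1.988×10⁷ m.
At r₁: circular v_c1 = √(μ/r₁) = 7449 m/s; transfer-perigee v_p = √[μ(2/r₁ − 1/a_t)] = 9536 m/s.
Δv₁ = v_p − v_c1 = 2086 m/s.
= 2.086 km/s.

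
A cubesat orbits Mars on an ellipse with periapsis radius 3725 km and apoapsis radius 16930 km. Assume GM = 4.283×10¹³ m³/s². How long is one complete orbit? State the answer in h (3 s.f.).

Semi-major axis a = (r_p + r_a)/2 = (3725.0 + 16930)/2 = 10328 km = 1.033×10⁷ m.
By Kepler's third law T = 2π√(a³/μ) = 2π × 5.071×10³ = 3.186×10⁴ s.
= 8.851 h.

T ≈ 8.85 h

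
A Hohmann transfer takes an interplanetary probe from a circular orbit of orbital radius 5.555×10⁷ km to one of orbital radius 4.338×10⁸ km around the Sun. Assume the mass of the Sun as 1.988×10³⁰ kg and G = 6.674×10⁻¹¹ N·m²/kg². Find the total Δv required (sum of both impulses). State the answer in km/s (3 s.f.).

Δv_total ≈ 25.4 km/s

μ = GM = 6.674×10⁻¹¹ × 1.988×10³⁰ = 1.327×10²⁰ m³/s².
r₁ = 5.555×10⁷ km = 5.555×10¹⁰ m.
r₂ = 4.338×10⁸ km = 4.338×10¹¹ m.
Transfer ellipse a_t = (r₁ + r₂)/2 = 2.447×10¹¹ m.
At r₁: circular v_c1 = √(μ/r₁) = 48870 m/s; transfer-perihelion v_p = √[μ(2/r₁ − 1/a_t)] = 65070 m/s.
Δv₁ = v_p − v_c1 = 16200 m/s.
At r₂: circular v_c2 = √(μ/r₂) = 17490 m/s; transfer-aphelion v_a = √[μ(2/r₂ − 1/a_t)] = 8333 m/s.
Δv₂ = v_c2 − v_a = 9156 m/s.
Total Δv = Δv₁ + Δv₂ = 25360 m/s = 25.36 km/s.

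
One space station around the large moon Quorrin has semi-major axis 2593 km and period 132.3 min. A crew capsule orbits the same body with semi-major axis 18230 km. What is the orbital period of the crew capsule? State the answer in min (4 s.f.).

T₂ ≈ 2466 min

Kepler's third law: T² ∝ a³, so T₂ = T₁ (a₂/a₁)^(3/2).
a₂/a₁ = 7.030, (a₂/a₁)^(3/2) = 18.64.
T₂ = 132.3 × 18.64 = 2466 min.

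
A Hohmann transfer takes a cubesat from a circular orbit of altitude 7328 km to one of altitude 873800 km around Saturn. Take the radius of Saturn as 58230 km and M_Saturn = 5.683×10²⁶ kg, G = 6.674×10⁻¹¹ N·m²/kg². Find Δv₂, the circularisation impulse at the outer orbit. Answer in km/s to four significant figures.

Δv ≈ 4.067 km/s

μ = GM = 6.674×10⁻¹¹ × 5.683×10²⁶ = 3.793×10¹⁶ m³/s².
r₁ = 58230 + 7328 = 65558 km = 6.5558×10⁷ m.
r₂ = 58230 + 873800 = 932030 km = 9.3203×10⁸ m.
Transfer ellipse a_t = (r₁ + r₂)/2 = 4.988×10⁸ m.
At r₁: circular v_c1 = √(μ/r₁) = 24050 m/s; transfer-perikrone v_p = √[μ(2/r₁ − 1/a_t)] = 32880 m/s.
At r₂: circular v_c2 = √(μ/r₂) = 6379 m/s; transfer-apokrone v_a = √[μ(2/r₂ − 1/a_t)] = 2313 m/s.
Δv₂ = v_c2 − v_a = 4067 m/s.
= 4.067 km/s.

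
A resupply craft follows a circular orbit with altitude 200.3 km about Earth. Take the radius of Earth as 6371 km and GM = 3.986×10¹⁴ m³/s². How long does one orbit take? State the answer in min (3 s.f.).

r = 6371 + 200.3 = 6571.3 km = 6.5713×10⁶ m.
Kepler's third law: T = 2π√(r³/μ) = 2π√((6.571×10⁶)³ / 3.986×10¹⁴).
r³/μ = 7.119×10⁵ s², so T = 2π × 8.437×10² = 5.301×10³ s.
Converting: 5.301×10³ s ÷ 60.00 = 88.36 min.

T ≈ 88.4 min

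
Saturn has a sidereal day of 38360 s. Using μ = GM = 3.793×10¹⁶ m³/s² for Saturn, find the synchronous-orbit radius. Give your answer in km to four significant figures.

r_sync ≈ 1.122×10⁵ km

A synchronous orbit has period T, so by Kepler's third law a = (μT²/4π²)^(1/3).
μT²/4π² = 3.793×10¹⁶ × (3.836×10⁴)² / 39.48 = 1.414×10²⁴ m³.
a = 1.122×10⁸ m = 1.1223×10⁵ km.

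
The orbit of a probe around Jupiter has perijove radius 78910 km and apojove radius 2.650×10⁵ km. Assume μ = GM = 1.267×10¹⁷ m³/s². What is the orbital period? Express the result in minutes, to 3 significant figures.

Semi-major axis a = (r_p + r_a)/2 = (78910 + 2.6500×10⁵)/2 = 1.7196×10⁵ km = 1.720×10⁸ m.
By Kepler's third law T = 2π√(a³/μ) = 2π × 6.335×10³ = 3.980×10⁴ s.
= 663.4 minutes.

T ≈ 663 minutes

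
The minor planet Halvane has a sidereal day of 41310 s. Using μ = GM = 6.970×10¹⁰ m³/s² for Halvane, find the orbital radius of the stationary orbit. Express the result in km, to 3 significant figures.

A synchronous orbit has period T, so by Kepler's third law a = (μT²/4π²)^(1/3).
μT²/4π² = 6.970×10¹⁰ × (4.131×10⁴)² / 39.48 = 3.013×10¹⁸ m³.
a = 1.444×10⁶ m = 1444.3 km.

r_sync ≈ 1440 km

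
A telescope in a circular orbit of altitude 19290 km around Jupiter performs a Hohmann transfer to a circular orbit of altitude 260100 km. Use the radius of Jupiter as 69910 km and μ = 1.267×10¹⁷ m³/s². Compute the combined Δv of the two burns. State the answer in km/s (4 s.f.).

r₁ = 69910 + 19290 = 89200 km = 8.9200×10⁷ m.
r₂ = 69910 + 260100 = 330010 km = 3.3001×10⁸ m.
Transfer ellipse a_t = (r₁ + r₂)/2 = 2.096×10⁸ m.
At r₁: circular v_c1 = √(μ/r₁) = 37690 m/s; transfer-perijove v_p = √[μ(2/r₁ − 1/a_t)] = 47290 m/s.
Δv₁ = v_p − v_c1 = 9602 m/s.
At r₂: circular v_c2 = √(μ/r₂) = 19590 m/s; transfer-apojove v_a = √[μ(2/r₂ − 1/a_t)] = 12780 m/s.
Δv₂ = v_c2 − v_a = 6812 m/s.
Total Δv = Δv₁ + Δv₂ = 16410 m/s = 16.41 km/s.

Δv_total ≈ 16.41 km/s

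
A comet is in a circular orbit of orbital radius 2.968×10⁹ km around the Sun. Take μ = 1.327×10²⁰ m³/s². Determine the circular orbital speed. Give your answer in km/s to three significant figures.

v ≈ 6.69 km/s

r = 2.968×10⁹ km = 2.968×10¹² m.
For a circular orbit v = √(μ/r) = √(1.327×10²⁰ / 2.968×10¹²) = √(4.471×10⁷) = 6687 m/s.
That is 6.687 km/s.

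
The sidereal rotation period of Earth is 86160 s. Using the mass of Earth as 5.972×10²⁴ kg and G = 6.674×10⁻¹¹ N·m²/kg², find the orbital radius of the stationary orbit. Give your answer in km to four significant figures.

μ = GM = 6.674×10⁻¹¹ × 5.972×10²⁴ = 3.986×10¹⁴ m³/s².
A synchronous orbit has period T, so by Kepler's third law a = (μT²/4π²)^(1/3).
μT²/4π² = 3.986×10¹⁴ × (8.616×10⁴)² / 39.48 = 7.495×10²² m³.
a = 4.216×10⁷ m = 42162 km.

r_sync ≈ 42160 km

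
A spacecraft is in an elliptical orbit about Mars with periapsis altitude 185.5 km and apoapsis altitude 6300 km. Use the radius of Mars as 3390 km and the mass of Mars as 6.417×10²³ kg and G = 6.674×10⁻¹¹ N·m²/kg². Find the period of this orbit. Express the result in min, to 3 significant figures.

T ≈ 273 min

μ = GM = 6.674×10⁻¹¹ × 6.417×10²³ = 4.283×10¹³ m³/s².
r_p = 3390 + 185.5 = 3575.5 km = 3.5755×10⁶ m.
r_a = 3390 + 6300 = 9690.0 km = 9.6900×10⁶ m.
Semi-major axis a = (r_p + r_a)/2 = (3575.5 + 9690.0)/2 = 6632.8 km = 6.633×10⁶ m.
By Kepler's third law T = 2π√(a³/μ) = 2π × 2.610×10³ = 1.640×10⁴ s.
= 273.3 min.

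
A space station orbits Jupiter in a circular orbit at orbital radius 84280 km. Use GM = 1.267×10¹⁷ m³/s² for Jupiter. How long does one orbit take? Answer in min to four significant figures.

T ≈ 227.6 min

r = 84280 km = 8.428×10⁷ m.
Kepler's third law: T = 2π√(r³/μ) = 2π√((8.428×10⁷)³ / 1.267×10¹⁷).
r³/μ = 4.725×10⁶ s², so T = 2π × 2.174×10³ = 1.366×10⁴ s.
Converting: 1.366×10⁴ s ÷ 60.00 = 227.6 min.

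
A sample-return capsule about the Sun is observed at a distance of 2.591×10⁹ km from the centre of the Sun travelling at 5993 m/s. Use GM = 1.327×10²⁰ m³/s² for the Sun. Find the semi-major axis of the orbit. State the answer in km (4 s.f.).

a ≈ 1.995×10⁹ km

r = 2.591×10¹² m.
Specific orbital energy ε = v²/2 − μ/r = (5993)²/2 − 1.327×10²⁰/2.591×10¹² = -3.326×10⁷ J/kg.
Since ε = −μ/(2a), a = −μ/(2ε) = 1.995×10¹² m = 1.9950×10⁹ km.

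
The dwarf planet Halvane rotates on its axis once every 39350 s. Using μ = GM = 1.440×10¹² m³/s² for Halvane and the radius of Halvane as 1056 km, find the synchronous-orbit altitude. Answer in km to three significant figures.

A synchronous orbit has period T, so by Kepler's third law a = (μT²/4π²)^(1/3).
μT²/4π² = 1.440×10¹² × (3.935×10⁴)² / 39.48 = 5.648×10¹⁹ m³.
a = 3.837×10⁶ m = 3836.8 km.
Altitude h = a − R = 3836.8 − 1056 = 2780.8 km.

h_sync ≈ 2780 km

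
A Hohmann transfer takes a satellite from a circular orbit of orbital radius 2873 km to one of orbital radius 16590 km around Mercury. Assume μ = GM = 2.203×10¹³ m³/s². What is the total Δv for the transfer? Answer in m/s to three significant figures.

Δv_total ≈ 1370 m/s

r₁ = 2873 km = 2.873×10⁶ m.
r₂ = 16590 km = 1.659×10⁷ m.
Transfer ellipse a_t = (r₁ + r₂)/2 = 9.732×10⁶ m.
At r₁: circular v_c1 = √(μ/r₁) = 2769 m/s; transfer-periherm v_p = √[μ(2/r₁ − 1/a_t)] = 3616 m/s.
Δv₁ = v_p − v_c1 = 846.4 m/s.
At r₂: circular v_c2 = √(μ/r₂) = 1152 m/s; transfer-apoherm v_a = √[μ(2/r₂ − 1/a_t)] = 626.1 m/s.
Δv₂ = v_c2 − v_a = 526.2 m/s.
Total Δv = Δv₁ + Δv₂ = 1373 m/s.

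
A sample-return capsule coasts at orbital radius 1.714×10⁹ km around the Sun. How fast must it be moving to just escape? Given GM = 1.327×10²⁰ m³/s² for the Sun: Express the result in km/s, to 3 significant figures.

v_esc ≈ 12.4 km/s

r = 1.714×10⁹ km = 1.714×10¹² m.
Escape speed v_esc = √(2μ/r) = √(2 × 1.327×10²⁰ / 1.714×10¹²) = √(1.548×10⁸) = 12440 m/s.
= 12.44 km/s.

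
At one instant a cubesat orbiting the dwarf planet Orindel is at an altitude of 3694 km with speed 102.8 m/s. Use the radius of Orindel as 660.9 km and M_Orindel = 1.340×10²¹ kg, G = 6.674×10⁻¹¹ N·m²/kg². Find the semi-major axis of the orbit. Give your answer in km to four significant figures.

μ = GM = 6.674×10⁻¹¹ × 1.340×10²¹ = 8.943×10¹⁰ m³/s².
r = 660.9 + 3694 = 4354.9 km = 4.355×10⁶ m.
Specific orbital energy ε = v²/2 − μ/r = (102.8)²/2 − 8.943×10¹⁰/4.355×10⁶ = -1.525×10⁴ J/kg.
Since ε = −μ/(2a), a = −μ/(2ε) = 2.932×10⁶ m = 2931.8 km.

a ≈ 2932 km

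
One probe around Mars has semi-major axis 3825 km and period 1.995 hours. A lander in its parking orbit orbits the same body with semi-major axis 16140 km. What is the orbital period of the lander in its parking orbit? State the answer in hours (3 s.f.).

Kepler's third law: T² ∝ a³, so T₂ = T₁ (a₂/a₁)^(3/2).
a₂/a₁ = 4.220, (a₂/a₁)^(3/2) = 8.668.
T₂ = 1.995 × 8.668 = 17.29 hours.

T₂ ≈ 17.3 hours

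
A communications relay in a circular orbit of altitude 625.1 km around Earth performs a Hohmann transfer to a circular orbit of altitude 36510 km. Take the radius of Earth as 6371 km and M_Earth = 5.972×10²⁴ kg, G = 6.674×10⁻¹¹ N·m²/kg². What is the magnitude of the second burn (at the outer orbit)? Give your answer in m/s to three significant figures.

Δv ≈ 1430 m/s

μ = GM = 6.674×10⁻¹¹ × 5.972×10²⁴ = 3.986×10¹⁴ m³/s².
r₁ = 6371 + 625.1 = 6996.1 km = 6.9961×10⁶ m.
r₂ = 6371 + 36510 = 42881 km = 4.2881×10⁷ m.
Transfer ellipse a_t = (r₁ + r₂)/2 = 2.494×10⁷ m.
At r₁: circular v_c1 = √(μ/r₁) = 7548 m/s; transfer-perigee v_p = √[μ(2/r₁ − 1/a_t)] = 9897 m/s.
At r₂: circular v_c2 = √(μ/r₂) = 3049 m/s; transfer-apogee v_a = √[μ(2/r₂ − 1/a_t)] = 1615 m/s.
Δv₂ = v_c2 − v_a = 1434 m/s.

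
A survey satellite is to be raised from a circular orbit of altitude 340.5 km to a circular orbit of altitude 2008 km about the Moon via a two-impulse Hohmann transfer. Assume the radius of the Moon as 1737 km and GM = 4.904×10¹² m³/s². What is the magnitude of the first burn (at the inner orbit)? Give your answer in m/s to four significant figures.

Δv ≈ 206.2 m/s

r₁ = 1737 + 340.5 = 2077.5 km = 2.0775×10⁶ m.
r₂ = 1737 + 2008 = 3745.0 km = 3.7450×10⁶ m.
Transfer ellipse a_t = (r₁ + r₂)/2 = 2.911×10⁶ m.
At r₁: circular v_c1 = √(μ/r₁) = 1536 m/s; transfer-perilune v_p = √[μ(2/r₁ − 1/a_t)] = 1743 m/s.
Δv₁ = v_p − v_c1 = 206.2 m/s.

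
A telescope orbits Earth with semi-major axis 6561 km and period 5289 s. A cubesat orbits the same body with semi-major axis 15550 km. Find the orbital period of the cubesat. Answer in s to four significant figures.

T₂ ≈ 19300 s

Kepler's third law: T² ∝ a³, so T₂ = T₁ (a₂/a₁)^(3/2).
a₂/a₁ = 2.370, (a₂/a₁)^(3/2) = 3.649.
T₂ = 5289 × 3.649 = 19300 s.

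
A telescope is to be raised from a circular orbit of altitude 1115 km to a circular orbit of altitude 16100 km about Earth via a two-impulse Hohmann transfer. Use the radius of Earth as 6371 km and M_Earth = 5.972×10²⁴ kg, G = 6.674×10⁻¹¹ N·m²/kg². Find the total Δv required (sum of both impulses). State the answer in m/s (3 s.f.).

Δv_total ≈ 2870 m/s

μ = GM = 6.674×10⁻¹¹ × 5.972×10²⁴ = 3.986×10¹⁴ m³/s².
r₁ = 6371 + 1115 = 7486.0 km = 7.4860×10⁶ m.
r₂ = 6371 + 16100 = 22471 km = 2.2471×10⁷ m.
Transfer ellipse a_t = (r₁ + r₂)/2 = 1.498×10⁷ m.
At r₁: circular v_c1 = √(μ/r₁) = 7297 m/s; transfer-perigee v_p = √[μ(2/r₁ − 1/a_t)] = 8937 m/s.
Δv₁ = v_p − v_c1 = 1641 m/s.
At r₂: circular v_c2 = √(μ/r₂) = 4212 m/s; transfer-apogee v_a = √[μ(2/r₂ − 1/a_t)] = 2977 m/s.
Δv₂ = v_c2 − v_a = 1234 m/s.
Total Δv = Δv₁ + Δv₂ = 2875 m/s.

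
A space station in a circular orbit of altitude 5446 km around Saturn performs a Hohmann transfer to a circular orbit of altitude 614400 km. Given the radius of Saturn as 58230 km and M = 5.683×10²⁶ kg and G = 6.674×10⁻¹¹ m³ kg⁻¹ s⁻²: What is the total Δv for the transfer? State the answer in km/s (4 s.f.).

μ = GM = 6.674×10⁻¹¹ × 5.683×10²⁶ = 3.793×10¹⁶ m³/s².
r₁ = 58230 + 5446 = 63676 km = 6.3676×10⁷ m.
r₂ = 58230 + 614400 = 672630 km = 6.7263×10⁸ m.
Transfer ellipse a_t = (r₁ + r₂)/2 = 3.682×10⁸ m.
At r₁: circular v_c1 = √(μ/r₁) = 24410 m/s; transfer-perikrone v_p = √[μ(2/r₁ − 1/a_t)] = 32990 m/s.
Δv₁ = v_p − v_c1 = 8583 m/s.
At r₂: circular v_c2 = √(μ/r₂) = 7509 m/s; transfer-apokrone v_a = √[μ(2/r₂ − 1/a_t)] = 3123 m/s.
Δv₂ = v_c2 − v_a = 4386 m/s.
Total Δv = Δv₁ + Δv₂ = 12970 m/s = 12.97 km/s.

Δv_total ≈ 12.97 km/s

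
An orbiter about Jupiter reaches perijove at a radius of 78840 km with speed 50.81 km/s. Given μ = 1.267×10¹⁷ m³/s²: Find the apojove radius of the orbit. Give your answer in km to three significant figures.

r_p = 7.884×10⁷ m.
Specific energy ε = v²/2 − μ/r = -3.162×10⁸ J/kg, so a = −μ/(2ε) = 2.003×10⁸ m.
The apsides satisfy r_p + r_a = 2a, so the apojove radius is 2a − r_p = 3.218×10⁸ m = 3.2183×10⁵ km.

apojove radius ≈ 3.22×10⁵ km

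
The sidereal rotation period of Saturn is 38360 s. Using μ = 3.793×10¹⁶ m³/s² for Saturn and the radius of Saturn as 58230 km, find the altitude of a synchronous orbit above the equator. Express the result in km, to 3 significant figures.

A synchronous orbit has period T, so by Kepler's third law a = (μT²/4π²)^(1/3).
μT²/4π² = 3.793×10¹⁶ × (3.836×10⁴)² / 39.48 = 1.414×10²⁴ m³.
a = 1.122×10⁸ m = 1.1223×10⁵ km.
Altitude h = a − R = 1.1223×10⁵ − 58230 = 54005 km.

h_sync ≈ 54000 km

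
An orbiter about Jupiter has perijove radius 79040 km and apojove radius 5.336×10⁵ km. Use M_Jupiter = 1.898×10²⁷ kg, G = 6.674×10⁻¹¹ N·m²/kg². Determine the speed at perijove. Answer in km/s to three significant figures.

v ≈ 52.8 km/s

μ = GM = 6.674×10⁻¹¹ × 1.898×10²⁷ = 1.267×10¹⁷ m³/s².
Semi-major axis a = (r_p + r_a)/2 = 3.0632×10⁵ km = 3.063×10⁸ m.
Vis-viva: v² = μ(2/r − 1/a) = 1.267×10¹⁷ × (2.530×10⁻⁸ − 3.265×10⁻⁹) = 2.792×10⁹ m²/s².
v = 52840 m/s = 52.84 km/s.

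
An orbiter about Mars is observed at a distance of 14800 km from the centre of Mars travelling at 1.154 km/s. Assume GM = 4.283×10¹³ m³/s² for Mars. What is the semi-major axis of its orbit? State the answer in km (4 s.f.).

a ≈ 9611 km

r = 1.480×10⁷ m.
Specific orbital energy ε = v²/2 − μ/r = (1154)²/2 − 4.283×10¹³/1.480×10⁷ = -2.228×10⁶ J/kg.
Since ε = −μ/(2a), a = −μ/(2ε) = 9.611×10⁶ m = 9611.5 km.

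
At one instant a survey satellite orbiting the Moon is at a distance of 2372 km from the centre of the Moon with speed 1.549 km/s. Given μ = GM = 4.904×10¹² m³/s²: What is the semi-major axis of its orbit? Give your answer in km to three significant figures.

r = 2.372×10⁶ m.
Vis-viva rearranged: 1/a = 2/r − v²/μ = 8.432×10⁻⁷ − 4.893×10⁻⁷ = 3.539×10⁻⁷ m⁻¹.
a = 2.826×10⁶ m = 2825.7 km.

a ≈ 2830 km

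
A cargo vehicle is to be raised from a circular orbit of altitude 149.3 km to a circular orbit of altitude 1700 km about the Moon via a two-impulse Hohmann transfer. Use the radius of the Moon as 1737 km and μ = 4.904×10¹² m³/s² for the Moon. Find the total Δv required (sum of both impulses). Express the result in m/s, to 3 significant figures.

r₁ = 1737 + 149.3 = 1886.3 km = 1.8863×10⁶ m.
r₂ = 1737 + 1700 = 3437.0 km = 3.4370×10⁶ m.
Transfer ellipse a_t = (r₁ + r₂)/2 = 2.662×10⁶ m.
At r₁: circular v_c1 = √(μ/r₁) = 1612 m/s; transfer-perilune v_p = √[μ(2/r₁ − 1/a_t)] = 1832 m/s.
Δv₁ = v_p − v_c1 = 219.9 m/s.
At r₂: circular v_c2 = √(μ/r₂) = 1194 m/s; transfer-apolune v_a = √[μ(2/r₂ − 1/a_t)] = 1006 m/s.
Δv₂ = v_c2 − v_a = 188.9 m/s.
Total Δv = Δv₁ + Δv₂ = 408.8 m/s.

Δv_total ≈ 409 m/s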